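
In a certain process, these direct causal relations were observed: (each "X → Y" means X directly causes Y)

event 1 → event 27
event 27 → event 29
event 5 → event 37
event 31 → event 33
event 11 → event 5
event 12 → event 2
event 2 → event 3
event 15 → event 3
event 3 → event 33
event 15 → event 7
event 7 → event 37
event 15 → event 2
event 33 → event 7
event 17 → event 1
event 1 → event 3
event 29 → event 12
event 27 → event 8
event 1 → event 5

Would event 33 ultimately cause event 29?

No

Event 33 leads to event 7, event 37; event 29 is not among them.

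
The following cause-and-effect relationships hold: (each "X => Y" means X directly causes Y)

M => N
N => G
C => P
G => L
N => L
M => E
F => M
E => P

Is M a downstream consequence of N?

No

N leads to G, L; M is not among them.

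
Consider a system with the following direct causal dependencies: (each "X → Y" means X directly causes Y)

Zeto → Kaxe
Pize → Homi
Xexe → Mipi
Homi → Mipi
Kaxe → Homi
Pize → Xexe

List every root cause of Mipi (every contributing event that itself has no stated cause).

Tracing upstream from Mipi: Mipi ← Homi ← Kaxe ← Zeto.
A separate upstream branch: Mipi ← Homi ← Pize.
Each of those chain origins has no stated cause.

Pize, Zeto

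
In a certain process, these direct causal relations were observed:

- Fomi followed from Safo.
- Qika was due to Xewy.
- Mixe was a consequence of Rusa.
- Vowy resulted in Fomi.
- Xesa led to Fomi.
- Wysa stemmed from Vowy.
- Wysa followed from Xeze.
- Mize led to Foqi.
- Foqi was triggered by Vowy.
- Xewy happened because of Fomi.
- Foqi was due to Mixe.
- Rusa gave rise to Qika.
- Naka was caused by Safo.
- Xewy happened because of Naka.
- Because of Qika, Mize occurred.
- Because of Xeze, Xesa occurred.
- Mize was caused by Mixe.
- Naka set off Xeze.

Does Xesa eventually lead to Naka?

Xesa leads to Fomi, Xewy, Qika, Mize, Foqi; Naka is not among them.

No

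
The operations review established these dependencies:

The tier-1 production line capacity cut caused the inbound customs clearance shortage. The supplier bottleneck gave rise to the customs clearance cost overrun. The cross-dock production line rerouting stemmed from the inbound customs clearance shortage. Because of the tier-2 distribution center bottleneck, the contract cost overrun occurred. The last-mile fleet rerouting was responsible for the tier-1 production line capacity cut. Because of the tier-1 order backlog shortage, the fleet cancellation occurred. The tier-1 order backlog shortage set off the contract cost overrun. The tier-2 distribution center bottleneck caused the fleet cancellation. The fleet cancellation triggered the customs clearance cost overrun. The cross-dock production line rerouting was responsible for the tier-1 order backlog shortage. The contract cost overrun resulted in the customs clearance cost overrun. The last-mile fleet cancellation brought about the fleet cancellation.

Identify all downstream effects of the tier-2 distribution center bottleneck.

the contract cost overrun, the customs clearance cost overrun, the fleet cancellation

Direct effects: the contract cost overrun, the fleet cancellation.
2 steps out: the customs clearance cost overrun.
Not reachable from it: the last-mile fleet rerouting, the tier-1 production line capacity cut, the inbound customs clearance shortage, the last-mile fleet cancellation, the cross-dock production line rerouting, the tier-1 order backlog shortage, the supplier bottleneck.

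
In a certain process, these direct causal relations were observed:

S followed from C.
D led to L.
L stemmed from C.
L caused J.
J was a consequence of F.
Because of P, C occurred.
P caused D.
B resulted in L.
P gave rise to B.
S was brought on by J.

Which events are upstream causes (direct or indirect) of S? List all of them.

Immediate causes of S: C, J.
Further upstream: P, D, B, L, F.

B, C, D, F, J, L, P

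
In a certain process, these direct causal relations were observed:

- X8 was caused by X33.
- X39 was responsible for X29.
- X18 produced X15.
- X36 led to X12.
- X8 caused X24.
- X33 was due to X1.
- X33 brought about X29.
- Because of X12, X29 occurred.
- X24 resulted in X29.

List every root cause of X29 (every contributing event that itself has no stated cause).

Tracing upstream from X29: X29 ← X33 ← X1.
A separate upstream branch: X29 ← X12 ← X36.
A separate upstream branch: X29 ← X39.
Each of those chain origins has no stated cause.

X1, X36, X39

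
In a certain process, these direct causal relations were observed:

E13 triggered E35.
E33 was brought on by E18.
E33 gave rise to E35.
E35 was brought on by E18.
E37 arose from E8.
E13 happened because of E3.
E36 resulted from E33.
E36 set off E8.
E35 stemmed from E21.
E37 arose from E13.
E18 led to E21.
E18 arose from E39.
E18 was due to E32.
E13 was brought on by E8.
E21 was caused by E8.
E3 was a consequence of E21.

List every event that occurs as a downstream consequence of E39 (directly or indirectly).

Direct effects: E18.
2 steps out: E33, E21, E35.
3 steps out: E36, E3.
4 steps out: E8, E13.
5 steps out: E37.
Not reachable from it: E32.

E13, E18, E21, E3, E33, E35, E36, E37, E8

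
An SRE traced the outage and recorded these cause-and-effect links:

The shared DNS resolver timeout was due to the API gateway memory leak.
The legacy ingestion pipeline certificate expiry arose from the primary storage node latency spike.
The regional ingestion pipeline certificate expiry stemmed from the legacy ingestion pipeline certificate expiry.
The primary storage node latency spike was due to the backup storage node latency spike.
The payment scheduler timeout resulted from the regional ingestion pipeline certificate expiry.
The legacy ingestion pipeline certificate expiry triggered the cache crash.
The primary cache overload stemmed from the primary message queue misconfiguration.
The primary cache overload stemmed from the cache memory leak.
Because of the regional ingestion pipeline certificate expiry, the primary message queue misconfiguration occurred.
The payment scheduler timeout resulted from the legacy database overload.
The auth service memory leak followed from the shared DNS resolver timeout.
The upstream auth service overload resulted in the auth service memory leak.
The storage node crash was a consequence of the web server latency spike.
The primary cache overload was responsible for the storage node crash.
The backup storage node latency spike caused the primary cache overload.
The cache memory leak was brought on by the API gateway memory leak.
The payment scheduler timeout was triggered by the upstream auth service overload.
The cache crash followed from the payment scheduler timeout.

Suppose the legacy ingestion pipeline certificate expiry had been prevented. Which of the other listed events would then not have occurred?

the primary message queue misconfiguration, the regional ingestion pipeline certificate expiry

Downstream of the legacy ingestion pipeline certificate expiry: the regional ingestion pipeline certificate expiry, the primary message queue misconfiguration, the payment scheduler timeout, the primary cache overload, the cache crash, the storage node crash.
Of those, still caused via another path: the payment scheduler timeout, the primary cache overload, the cache crash, the storage node crash.
The remainder have no surviving cause.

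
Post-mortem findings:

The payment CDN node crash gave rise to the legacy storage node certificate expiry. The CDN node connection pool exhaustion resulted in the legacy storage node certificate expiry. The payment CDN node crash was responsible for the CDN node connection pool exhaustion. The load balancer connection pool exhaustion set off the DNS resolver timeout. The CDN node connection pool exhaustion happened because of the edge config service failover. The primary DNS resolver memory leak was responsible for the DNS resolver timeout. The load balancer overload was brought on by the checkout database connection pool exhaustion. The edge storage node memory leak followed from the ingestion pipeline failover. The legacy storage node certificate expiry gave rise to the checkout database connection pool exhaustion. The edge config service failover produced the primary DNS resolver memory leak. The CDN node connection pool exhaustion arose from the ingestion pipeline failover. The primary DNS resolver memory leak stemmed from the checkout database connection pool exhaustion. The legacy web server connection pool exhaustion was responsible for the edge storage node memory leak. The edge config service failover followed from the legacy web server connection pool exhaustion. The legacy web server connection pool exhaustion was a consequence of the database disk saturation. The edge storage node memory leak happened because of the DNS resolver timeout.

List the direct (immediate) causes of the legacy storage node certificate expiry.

the CDN node connection pool exhaustion, the payment CDN node crash

Upstream contributors include the database disk saturation, the legacy web server connection pool exhaustion, the ingestion pipeline failover, the edge config service failover, but only the CDN node connection pool exhaustion, the payment CDN node crash feed directly into the legacy storage node certificate expiry.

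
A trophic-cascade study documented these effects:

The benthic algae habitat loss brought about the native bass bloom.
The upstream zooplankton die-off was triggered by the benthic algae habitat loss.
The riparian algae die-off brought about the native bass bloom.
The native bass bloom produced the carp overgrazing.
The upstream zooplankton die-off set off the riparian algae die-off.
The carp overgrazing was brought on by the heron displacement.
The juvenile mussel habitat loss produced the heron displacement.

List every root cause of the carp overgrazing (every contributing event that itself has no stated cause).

the benthic algae habitat loss, the juvenile mussel habitat loss

Tracing upstream from the carp overgrazing: the carp overgrazing ← the native bass bloom ← the benthic algae habitat loss.
A separate upstream branch: the carp overgrazing ← the heron displacement ← the juvenile mussel habitat loss.
Each of those chain origins has no stated cause.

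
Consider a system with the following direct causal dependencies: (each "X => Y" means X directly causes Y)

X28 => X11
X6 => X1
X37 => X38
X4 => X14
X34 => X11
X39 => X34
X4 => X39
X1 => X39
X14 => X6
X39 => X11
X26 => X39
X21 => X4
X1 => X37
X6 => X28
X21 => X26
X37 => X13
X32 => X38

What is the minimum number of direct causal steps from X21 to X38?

Shortest chain: X21 → X4 → X14 → X6 → X1 → X37 → X38.

6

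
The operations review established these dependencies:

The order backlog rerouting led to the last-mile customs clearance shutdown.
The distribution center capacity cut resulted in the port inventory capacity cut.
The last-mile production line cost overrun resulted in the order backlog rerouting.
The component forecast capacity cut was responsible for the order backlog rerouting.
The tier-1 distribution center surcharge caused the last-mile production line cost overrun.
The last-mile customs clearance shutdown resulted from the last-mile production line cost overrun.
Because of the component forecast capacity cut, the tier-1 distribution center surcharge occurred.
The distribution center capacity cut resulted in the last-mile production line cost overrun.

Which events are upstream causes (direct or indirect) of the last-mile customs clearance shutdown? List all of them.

the component forecast capacity cut, the distribution center capacity cut, the last-mile production line cost overrun, the order backlog rerouting, the tier-1 distribution center surcharge

Immediate causes of the last-mile customs clearance shutdown: the last-mile production line cost overrun, the order backlog rerouting.
Further upstream: the component forecast capacity cut, the tier-1 distribution center surcharge, the distribution center capacity cut.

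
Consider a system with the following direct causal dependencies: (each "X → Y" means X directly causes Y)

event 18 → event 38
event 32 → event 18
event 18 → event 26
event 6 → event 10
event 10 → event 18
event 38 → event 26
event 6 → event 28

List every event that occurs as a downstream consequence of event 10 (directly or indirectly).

event 18, event 26, event 38

Direct effects: event 18.
2 steps out: event 38, event 26.
Not reachable from it: event 6, event 28, event 32.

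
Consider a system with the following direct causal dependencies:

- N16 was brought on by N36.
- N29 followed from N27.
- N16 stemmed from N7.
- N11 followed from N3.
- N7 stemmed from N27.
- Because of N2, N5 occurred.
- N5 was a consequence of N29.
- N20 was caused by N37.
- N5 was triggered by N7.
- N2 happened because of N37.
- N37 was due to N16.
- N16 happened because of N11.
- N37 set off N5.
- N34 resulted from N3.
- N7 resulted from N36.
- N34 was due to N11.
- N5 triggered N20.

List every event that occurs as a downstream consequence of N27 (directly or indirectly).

Direct effects: N29, N7.
2 steps out: N16, N5.
3 steps out: N37, N20.
4 steps out: N2.
Not reachable from it: N3, N11, N36, N34.

N16, N2, N20, N29, N37, N5, N7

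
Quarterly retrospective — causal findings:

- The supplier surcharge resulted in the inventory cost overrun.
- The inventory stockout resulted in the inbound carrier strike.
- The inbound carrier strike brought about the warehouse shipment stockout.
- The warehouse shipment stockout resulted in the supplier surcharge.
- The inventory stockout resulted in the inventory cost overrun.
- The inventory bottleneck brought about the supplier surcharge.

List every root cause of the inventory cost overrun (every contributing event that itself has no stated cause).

the inventory bottleneck, the inventory stockout

Tracing upstream from the inventory cost overrun: the inventory cost overrun ← the inventory stockout.
A separate upstream branch: the inventory cost overrun ← the supplier surcharge ← the inventory bottleneck.
Each of those chain origins has no stated cause.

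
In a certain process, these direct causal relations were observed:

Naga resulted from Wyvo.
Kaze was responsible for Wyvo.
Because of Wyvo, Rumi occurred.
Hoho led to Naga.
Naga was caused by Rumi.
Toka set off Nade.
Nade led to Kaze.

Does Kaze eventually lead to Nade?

Kaze leads to Wyvo, Rumi, Naga; Nade is not among them.

No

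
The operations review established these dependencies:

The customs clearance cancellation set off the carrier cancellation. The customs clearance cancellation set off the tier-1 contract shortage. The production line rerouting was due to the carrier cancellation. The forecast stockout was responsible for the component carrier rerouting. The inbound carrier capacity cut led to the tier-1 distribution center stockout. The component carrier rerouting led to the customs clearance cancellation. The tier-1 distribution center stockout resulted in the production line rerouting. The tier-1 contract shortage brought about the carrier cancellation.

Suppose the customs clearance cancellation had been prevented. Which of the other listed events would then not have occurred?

Downstream of the customs clearance cancellation: the tier-1 contract shortage, the carrier cancellation, the production line rerouting.
Of those, still caused via another path: the production line rerouting.
The remainder have no surviving cause.

the carrier cancellation, the tier-1 contract shortage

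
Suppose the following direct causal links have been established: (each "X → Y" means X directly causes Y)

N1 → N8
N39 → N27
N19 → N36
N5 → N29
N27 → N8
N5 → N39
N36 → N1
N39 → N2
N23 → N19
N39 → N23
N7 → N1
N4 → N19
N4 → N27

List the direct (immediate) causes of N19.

Upstream contributors include N5, N39, but only N23, N4 feed directly into N19.

N23, N4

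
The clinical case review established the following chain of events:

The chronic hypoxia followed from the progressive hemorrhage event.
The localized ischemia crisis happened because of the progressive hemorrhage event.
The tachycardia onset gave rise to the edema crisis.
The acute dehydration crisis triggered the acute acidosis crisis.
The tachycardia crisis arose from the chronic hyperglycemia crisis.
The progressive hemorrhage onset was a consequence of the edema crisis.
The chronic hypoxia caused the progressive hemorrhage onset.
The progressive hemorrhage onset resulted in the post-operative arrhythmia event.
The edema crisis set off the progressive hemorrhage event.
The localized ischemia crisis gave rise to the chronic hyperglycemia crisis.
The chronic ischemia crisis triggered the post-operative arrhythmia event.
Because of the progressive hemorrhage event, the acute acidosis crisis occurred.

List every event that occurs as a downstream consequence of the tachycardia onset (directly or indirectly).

Direct effects: the edema crisis.
2 steps out: the progressive hemorrhage event, the progressive hemorrhage onset.
3 steps out: the localized ischemia crisis, the chronic hypoxia, the acute acidosis crisis, the post-operative arrhythmia event.
4 steps out: the chronic hyperglycemia crisis.
5 steps out: the tachycardia crisis.
Not reachable from it: the acute dehydration crisis, the chronic ischemia crisis.

the acute acidosis crisis, the chronic hyperglycemia crisis, the chronic hypoxia, the edema crisis, the localized ischemia crisis, the post-operative arrhythmia event, the progressive hemorrhage event, the progressive hemorrhage onset, the tachycardia crisis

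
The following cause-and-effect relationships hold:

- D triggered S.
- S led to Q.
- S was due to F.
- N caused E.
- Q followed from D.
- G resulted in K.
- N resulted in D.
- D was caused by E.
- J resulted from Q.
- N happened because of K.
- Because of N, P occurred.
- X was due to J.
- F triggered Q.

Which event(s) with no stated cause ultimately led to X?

Tracing upstream from X: X ← J ← Q ← D ← N ← K ← G.
A separate upstream branch: X ← J ← Q ← F.
Each of those chain origins has no stated cause.

F, G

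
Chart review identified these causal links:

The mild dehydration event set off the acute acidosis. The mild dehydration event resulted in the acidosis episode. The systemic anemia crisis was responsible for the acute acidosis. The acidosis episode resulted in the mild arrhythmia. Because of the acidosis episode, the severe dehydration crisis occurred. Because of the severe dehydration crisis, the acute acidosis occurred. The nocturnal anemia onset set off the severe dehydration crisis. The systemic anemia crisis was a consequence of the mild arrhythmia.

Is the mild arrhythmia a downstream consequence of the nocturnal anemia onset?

The nocturnal anemia onset leads to the severe dehydration crisis, the acute acidosis; the mild arrhythmia is not among them.

No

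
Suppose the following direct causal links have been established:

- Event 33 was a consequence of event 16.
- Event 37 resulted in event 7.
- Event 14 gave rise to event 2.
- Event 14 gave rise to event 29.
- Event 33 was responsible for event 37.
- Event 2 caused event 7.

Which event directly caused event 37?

event 33

Upstream contributors include event 16, but only event 33 feeds directly into event 37.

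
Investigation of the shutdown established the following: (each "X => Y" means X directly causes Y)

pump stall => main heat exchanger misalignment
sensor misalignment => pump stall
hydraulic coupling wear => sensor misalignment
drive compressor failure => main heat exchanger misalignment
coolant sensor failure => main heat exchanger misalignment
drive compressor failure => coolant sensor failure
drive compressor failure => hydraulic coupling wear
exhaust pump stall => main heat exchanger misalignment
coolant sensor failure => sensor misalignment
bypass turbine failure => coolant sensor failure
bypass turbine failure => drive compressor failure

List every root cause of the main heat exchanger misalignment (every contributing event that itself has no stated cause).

the bypass turbine failure, the exhaust pump stall

Tracing upstream from the main heat exchanger misalignment: the main heat exchanger misalignment ← the drive compressor failure ← the bypass turbine failure.
A separate upstream branch: the main heat exchanger misalignment ← the exhaust pump stall.
Each of those chain origins has no stated cause.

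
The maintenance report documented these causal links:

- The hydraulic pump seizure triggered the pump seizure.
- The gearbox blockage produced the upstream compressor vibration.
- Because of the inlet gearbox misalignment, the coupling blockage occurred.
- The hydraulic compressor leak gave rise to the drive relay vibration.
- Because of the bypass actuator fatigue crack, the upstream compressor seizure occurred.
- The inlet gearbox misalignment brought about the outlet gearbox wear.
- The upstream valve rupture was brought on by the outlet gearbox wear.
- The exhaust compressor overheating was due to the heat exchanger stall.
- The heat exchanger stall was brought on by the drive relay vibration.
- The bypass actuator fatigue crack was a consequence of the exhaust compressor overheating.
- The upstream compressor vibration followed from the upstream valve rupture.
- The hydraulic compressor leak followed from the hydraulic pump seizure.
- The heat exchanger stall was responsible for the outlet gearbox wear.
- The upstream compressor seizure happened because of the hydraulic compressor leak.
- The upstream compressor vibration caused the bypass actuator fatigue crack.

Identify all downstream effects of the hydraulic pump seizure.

Direct effects: the hydraulic compressor leak, the pump seizure.
2 steps out: the drive relay vibration, the upstream compressor seizure.
3 steps out: the heat exchanger stall.
4 steps out: the outlet gearbox wear, the exhaust compressor overheating.
5 steps out: the upstream valve rupture, the bypass actuator fatigue crack.
6 steps out: the upstream compressor vibration.
Not reachable from it: the inlet gearbox misalignment, the coupling blockage, the gearbox blockage.

the bypass actuator fatigue crack, the drive relay vibration, the exhaust compressor overheating, the heat exchanger stall, the hydraulic compressor leak, the outlet gearbox wear, the pump seizure, the upstream compressor seizure, the upstream compressor vibration, the upstream valve rupture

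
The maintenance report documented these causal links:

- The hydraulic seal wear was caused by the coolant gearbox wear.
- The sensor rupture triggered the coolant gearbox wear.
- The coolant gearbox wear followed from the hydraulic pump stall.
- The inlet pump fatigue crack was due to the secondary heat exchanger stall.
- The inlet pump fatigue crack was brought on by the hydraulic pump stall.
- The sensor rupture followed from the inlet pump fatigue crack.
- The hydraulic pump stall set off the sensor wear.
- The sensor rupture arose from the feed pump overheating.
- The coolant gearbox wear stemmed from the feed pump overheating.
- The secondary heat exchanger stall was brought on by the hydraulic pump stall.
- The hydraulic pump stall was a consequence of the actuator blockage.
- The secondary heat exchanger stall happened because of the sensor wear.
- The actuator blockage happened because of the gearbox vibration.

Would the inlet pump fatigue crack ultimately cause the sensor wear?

The inlet pump fatigue crack leads to the sensor rupture, the coolant gearbox wear, the hydraulic seal wear; the sensor wear is not among them.

No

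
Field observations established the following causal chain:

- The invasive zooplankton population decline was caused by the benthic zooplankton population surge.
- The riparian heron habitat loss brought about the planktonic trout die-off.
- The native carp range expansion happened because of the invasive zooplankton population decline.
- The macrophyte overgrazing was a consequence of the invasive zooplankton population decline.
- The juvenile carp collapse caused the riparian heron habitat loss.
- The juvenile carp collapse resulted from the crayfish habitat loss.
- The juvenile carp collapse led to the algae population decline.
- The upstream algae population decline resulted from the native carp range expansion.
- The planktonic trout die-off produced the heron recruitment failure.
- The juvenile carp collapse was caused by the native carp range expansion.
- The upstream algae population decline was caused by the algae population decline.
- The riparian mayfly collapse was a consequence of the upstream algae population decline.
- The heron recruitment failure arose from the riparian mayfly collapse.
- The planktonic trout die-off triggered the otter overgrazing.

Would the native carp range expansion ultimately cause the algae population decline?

There is a causal chain: the native carp range expansion → the juvenile carp collapse → the algae population decline.

Yes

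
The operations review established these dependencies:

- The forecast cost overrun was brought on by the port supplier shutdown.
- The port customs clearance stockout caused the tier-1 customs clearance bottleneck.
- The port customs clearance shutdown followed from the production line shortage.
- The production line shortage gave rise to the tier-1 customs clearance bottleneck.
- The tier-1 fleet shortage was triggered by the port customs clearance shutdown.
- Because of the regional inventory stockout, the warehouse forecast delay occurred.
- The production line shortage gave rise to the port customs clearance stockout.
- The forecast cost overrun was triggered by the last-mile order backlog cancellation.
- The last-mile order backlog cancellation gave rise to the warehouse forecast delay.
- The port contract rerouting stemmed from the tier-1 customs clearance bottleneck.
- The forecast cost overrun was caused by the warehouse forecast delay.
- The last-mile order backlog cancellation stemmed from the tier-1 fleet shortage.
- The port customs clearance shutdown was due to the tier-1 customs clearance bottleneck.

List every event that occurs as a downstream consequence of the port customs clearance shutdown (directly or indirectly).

Direct effects: the tier-1 fleet shortage.
2 steps out: the last-mile order backlog cancellation.
3 steps out: the warehouse forecast delay, the forecast cost overrun.
Not reachable from it: the production line shortage, the port customs clearance stockout, the tier-1 customs clearance bottleneck, the port contract rerouting, the regional inventory stockout, the port supplier shutdown.

the forecast cost overrun, the last-mile order backlog cancellation, the tier-1 fleet shortage, the warehouse forecast delay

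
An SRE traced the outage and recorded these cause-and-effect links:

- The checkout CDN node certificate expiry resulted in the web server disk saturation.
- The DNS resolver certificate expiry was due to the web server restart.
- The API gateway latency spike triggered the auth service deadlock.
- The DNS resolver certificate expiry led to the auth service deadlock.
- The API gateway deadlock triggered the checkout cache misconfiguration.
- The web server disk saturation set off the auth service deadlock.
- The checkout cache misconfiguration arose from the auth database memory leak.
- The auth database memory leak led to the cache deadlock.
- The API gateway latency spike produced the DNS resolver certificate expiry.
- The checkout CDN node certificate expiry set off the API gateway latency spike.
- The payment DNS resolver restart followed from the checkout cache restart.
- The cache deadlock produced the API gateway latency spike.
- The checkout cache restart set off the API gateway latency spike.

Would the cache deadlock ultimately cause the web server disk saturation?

The cache deadlock leads to the API gateway latency spike, the DNS resolver certificate expiry, the auth service deadlock; the web server disk saturation is not among them.

No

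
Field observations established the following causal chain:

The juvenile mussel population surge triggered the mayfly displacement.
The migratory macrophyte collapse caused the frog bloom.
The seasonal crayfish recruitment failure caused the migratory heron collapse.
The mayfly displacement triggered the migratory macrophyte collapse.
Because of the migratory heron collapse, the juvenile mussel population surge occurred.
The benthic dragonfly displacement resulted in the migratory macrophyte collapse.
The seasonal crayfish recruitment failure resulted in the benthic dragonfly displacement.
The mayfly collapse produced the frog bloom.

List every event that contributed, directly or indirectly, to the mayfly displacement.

the juvenile mussel population surge, the migratory heron collapse, the seasonal crayfish recruitment failure

Immediate cause of the mayfly displacement: the juvenile mussel population surge.
Further upstream: the seasonal crayfish recruitment failure, the migratory heron collapse.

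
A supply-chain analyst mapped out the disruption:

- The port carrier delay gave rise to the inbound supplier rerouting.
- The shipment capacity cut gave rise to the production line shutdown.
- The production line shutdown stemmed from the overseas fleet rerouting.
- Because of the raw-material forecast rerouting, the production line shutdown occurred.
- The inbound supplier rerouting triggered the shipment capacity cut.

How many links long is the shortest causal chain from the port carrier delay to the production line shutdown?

Shortest chain: the port carrier delay → the inbound supplier rerouting → the shipment capacity cut → the production line shutdown.

3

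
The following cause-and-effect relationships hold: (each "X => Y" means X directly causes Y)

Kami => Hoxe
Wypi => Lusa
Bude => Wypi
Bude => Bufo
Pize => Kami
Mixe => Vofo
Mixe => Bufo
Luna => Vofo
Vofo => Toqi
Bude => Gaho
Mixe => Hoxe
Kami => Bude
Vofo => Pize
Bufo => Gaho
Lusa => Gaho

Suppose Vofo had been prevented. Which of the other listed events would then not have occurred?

Bude, Kami, Lusa, Pize, Toqi, Wypi

Downstream of Vofo: Toqi, Pize, Kami, Hoxe, Bude, Bufo, Wypi, Lusa, Gaho.
Of those, still caused via another path: Hoxe, Bufo, Gaho.
The remainder have no surviving cause.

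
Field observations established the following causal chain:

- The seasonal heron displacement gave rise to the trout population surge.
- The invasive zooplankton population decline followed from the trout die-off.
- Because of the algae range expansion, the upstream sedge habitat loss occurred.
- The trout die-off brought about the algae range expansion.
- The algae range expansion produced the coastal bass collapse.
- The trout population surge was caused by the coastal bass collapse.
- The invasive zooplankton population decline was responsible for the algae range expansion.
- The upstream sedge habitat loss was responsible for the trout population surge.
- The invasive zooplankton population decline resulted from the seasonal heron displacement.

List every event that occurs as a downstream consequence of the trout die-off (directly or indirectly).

Direct effects: the invasive zooplankton population decline, the algae range expansion.
2 steps out: the upstream sedge habitat loss, the coastal bass collapse.
3 steps out: the trout population surge.
Not reachable from it: the seasonal heron displacement.

the algae range expansion, the coastal bass collapse, the invasive zooplankton population decline, the trout population surge, the upstream sedge habitat loss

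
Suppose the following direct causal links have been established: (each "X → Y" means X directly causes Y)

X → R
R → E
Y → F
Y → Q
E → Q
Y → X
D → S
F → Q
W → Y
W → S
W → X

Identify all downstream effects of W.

Direct effects: Y, S, X.
2 steps out: R, F, Q.
3 steps out: E.
Not reachable from it: D.

E, F, Q, R, S, X, Y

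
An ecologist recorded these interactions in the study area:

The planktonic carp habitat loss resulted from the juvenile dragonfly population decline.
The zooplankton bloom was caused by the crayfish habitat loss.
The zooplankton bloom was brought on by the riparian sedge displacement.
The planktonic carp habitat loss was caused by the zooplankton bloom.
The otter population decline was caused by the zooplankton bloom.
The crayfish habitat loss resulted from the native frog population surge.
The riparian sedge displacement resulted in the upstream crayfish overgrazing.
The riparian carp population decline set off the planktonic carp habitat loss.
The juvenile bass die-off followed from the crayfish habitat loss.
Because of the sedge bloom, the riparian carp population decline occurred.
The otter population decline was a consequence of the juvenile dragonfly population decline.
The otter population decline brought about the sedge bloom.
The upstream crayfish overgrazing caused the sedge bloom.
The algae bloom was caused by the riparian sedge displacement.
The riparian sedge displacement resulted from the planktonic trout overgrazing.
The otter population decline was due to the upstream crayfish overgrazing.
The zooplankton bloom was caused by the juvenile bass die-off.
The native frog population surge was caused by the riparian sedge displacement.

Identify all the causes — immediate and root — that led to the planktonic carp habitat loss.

the crayfish habitat loss, the juvenile bass die-off, the juvenile dragonfly population decline, the native frog population surge, the otter population decline, the planktonic trout overgrazing, the riparian carp population decline, the riparian sedge displacement, the sedge bloom, the upstream crayfish overgrazing, the zooplankton bloom

Immediate causes of the planktonic carp habitat loss: the juvenile dragonfly population decline, the zooplankton bloom, the riparian carp population decline.
Further upstream: the planktonic trout overgrazing, the riparian sedge displacement, the native frog population surge, the crayfish habitat loss, the juvenile bass die-off, the upstream crayfish overgrazing, the otter population decline, the sedge bloom.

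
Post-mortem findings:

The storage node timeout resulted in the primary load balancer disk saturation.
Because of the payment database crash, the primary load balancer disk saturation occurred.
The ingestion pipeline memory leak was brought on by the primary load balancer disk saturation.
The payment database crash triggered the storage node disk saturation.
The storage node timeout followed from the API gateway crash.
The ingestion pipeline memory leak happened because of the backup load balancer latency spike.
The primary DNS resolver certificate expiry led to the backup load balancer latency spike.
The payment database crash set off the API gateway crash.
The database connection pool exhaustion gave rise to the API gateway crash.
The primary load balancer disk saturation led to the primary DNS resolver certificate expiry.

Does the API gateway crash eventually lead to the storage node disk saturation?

No

The API gateway crash leads to the storage node timeout, the primary load balancer disk saturation, the primary DNS resolver certificate expiry, the backup load balancer latency spike, the ingestion pipeline memory leak; the storage node disk saturation is not among them.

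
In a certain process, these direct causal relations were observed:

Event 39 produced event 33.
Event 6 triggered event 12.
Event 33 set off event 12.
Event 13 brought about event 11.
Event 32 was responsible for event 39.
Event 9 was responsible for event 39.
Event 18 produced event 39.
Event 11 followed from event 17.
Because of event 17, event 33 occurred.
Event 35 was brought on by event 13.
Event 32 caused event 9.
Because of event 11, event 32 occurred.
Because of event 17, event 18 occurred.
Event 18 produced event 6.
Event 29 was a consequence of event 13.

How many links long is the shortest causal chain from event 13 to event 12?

5

Shortest chain: event 13 → event 11 → event 32 → event 39 → event 33 → event 12.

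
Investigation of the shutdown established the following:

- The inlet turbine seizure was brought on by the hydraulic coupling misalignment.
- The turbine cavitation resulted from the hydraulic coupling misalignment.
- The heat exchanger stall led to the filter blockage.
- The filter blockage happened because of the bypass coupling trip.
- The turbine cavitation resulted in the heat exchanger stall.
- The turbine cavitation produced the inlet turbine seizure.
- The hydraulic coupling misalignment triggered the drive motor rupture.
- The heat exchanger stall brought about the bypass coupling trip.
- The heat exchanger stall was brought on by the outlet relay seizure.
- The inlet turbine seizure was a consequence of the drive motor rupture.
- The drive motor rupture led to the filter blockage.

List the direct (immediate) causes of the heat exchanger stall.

the outlet relay seizure, the turbine cavitation

Upstream contributors include the hydraulic coupling misalignment, but only the outlet relay seizure, the turbine cavitation feed directly into the heat exchanger stall.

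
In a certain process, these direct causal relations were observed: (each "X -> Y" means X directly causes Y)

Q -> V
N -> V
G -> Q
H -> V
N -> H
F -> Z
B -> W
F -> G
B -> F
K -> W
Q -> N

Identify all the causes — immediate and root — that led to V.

Immediate causes of V: Q, N, H.
Further upstream: B, F, G.

B, F, G, H, N, Q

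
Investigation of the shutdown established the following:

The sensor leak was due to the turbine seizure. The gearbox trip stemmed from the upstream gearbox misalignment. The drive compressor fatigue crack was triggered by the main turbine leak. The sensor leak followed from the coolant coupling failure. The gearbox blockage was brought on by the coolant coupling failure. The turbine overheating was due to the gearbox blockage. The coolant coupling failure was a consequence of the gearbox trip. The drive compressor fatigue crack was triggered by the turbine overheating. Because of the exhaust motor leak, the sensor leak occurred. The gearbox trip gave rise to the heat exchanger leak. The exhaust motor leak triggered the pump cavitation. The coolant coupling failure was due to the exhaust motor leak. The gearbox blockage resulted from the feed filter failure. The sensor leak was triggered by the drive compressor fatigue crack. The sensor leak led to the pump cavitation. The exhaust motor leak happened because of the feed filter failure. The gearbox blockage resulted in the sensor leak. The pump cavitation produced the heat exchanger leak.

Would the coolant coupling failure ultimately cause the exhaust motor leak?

No

The coolant coupling failure leads to the gearbox blockage, the turbine overheating, the drive compressor fatigue crack, the sensor leak, the pump cavitation, the heat exchanger leak; the exhaust motor leak is not among them.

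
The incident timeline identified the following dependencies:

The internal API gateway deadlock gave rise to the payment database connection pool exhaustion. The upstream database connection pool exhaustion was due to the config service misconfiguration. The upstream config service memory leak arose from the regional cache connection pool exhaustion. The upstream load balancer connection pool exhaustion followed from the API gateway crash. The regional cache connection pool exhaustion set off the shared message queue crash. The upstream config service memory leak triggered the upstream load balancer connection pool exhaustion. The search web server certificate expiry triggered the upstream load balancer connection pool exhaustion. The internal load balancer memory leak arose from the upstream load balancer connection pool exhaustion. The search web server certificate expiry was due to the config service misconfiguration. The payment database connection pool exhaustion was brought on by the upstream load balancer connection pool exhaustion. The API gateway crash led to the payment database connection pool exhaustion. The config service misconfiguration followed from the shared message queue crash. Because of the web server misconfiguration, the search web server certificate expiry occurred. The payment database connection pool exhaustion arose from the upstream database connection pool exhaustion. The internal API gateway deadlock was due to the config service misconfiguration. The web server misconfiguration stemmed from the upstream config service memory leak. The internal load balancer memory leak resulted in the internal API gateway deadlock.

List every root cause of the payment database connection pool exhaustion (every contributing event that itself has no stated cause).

Tracing upstream from the payment database connection pool exhaustion: the payment database connection pool exhaustion ← the upstream load balancer connection pool exhaustion ← the upstream config service memory leak ← the regional cache connection pool exhaustion.
A separate upstream branch: the payment database connection pool exhaustion ← the API gateway crash.
Each of those chain origins has no stated cause.

the API gateway crash, the regional cache connection pool exhaustion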